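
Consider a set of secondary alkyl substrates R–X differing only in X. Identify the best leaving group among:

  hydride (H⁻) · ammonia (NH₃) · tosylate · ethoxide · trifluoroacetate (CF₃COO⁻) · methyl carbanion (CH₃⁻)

tosylate: pKₐ(p-CH₃C₆H₄SO₃H (TsOH)) ≈ -2.8
trifluoroacetate (CF₃COO⁻): pKₐ(CF₃COOH) ≈ 0.2
ammonia (NH₃): pKₐ(NH₄⁺) ≈ 9.2
ethoxide: pKₐ(CH₃CH₂OH) ≈ 16
hydride (H⁻): pKₐ(H₂) ≈ 36
methyl carbanion (CH₃⁻): pKₐ(CH₄) ≈ 48

tosylate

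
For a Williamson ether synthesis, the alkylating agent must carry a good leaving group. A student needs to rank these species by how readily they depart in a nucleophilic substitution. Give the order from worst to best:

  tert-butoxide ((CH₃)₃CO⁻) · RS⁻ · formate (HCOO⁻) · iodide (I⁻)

The more stable X⁻ (or X) is on its own — i.e. the weaker a base it is — the better a leaving group it makes.
iodide (I⁻): pKₐ(HI) ≈ -10
formate (HCOO⁻): pKₐ(HCOOH) ≈ 3.8
RS⁻: pKₐ(RSH (a thiol)) ≈ 10.5
tert-butoxide ((CH₃)₃CO⁻): pKₐ(t-BuOH) ≈ 18
The question asks for worst first, so the sequence is read in increasing leaving-group ability.

tert-butoxide ((CH₃)₃CO⁻) < RS⁻ < formate (HCOO⁻) < iodide (I⁻)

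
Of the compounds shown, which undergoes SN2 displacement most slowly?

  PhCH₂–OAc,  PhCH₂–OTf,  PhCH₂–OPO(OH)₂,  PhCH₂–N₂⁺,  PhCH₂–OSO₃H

PhCH₂–OAc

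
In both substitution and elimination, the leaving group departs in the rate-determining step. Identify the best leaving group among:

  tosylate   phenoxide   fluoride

tosylate

Rank by basicity of the departing species: weakest base leaves most easily.
tosylate: pKₐ(p-CH₃C₆H₄SO₃H (TsOH)) ≈ -2.8
fluoride: pKₐ(HF) ≈ 3.2
phenoxide: pKₐ(C₆H₅OH (phenol)) ≈ 10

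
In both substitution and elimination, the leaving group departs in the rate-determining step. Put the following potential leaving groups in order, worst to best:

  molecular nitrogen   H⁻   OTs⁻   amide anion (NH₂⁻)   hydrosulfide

Leaving-group ability tracks the stability of the departed species; conjugate-acid pKₐ is the usual yardstick (lower pKₐ → better LG).
molecular nitrogen: no meaningful conjugate acid; N₂ departs as an exceptionally stable neutral molecule
OTs⁻: pKₐ(p-CH₃C₆H₄SO₃H (TsOH)) ≈ -2.8 — resonance-delocalised arenesulfonate
hydrosulfide: pKₐ(H₂S) ≈ 7 — larger and more polarisable than the oxygen analogue
H⁻: pKₐ(H₂) ≈ 36 — extremely strong base; leaves only in special hydride-transfer contexts
amide anion (NH₂⁻): pKₐ(NH₃) ≈ 38 — extremely strong base; never a leaving group
Listed from poorest to best leaving group as asked.

amide anion (NH₂⁻) < H⁻ < hydrosulfide < OTs⁻ < molecular nitrogen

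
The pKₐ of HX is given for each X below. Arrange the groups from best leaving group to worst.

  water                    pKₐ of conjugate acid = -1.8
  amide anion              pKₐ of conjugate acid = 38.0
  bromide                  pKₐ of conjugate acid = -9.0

bromide > water > amide anion

Lower conjugate-acid pKₐ ⇒ weaker base ⇒ better leaving group.
Sorting by the given values: bromide (-9.0), water (-1.8), amide anion (38.0).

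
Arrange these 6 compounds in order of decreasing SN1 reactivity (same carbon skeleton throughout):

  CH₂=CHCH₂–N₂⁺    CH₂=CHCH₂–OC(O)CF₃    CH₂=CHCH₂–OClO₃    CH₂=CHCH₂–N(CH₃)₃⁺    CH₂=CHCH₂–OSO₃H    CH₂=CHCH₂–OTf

Same R in every case — rank the leaving groups.
Rank by basicity of the departing species: weakest base leaves most easily.
CH₂=CHCH₂–N₂⁺ loses N₂: no meaningful conjugate acid; N₂ departs as an exceptionally stable neutral molecule
CH₂=CHCH₂–OTf loses OTf⁻: pKₐ(CF₃SO₃H (triflic acid)) ≈ -14
CH₂=CHCH₂–OClO₃ loses ClO₄⁻: pKₐ(HClO₄) ≈ -10
CH₂=CHCH₂–OSO₃H loses HSO₄⁻: pKₐ(H₂SO₄) ≈ -3
CH₂=CHCH₂–OC(O)CF₃ loses CF₃COO⁻: pKₐ(CF₃COOH) ≈ 0.2
CH₂=CHCH₂–N(CH₃)₃⁺ loses NR'₃: pKₐ(R'₃NH⁺) ≈ 10.7

CH₂=CHCH₂–N₂⁺ > CH₂=CHCH₂–OTf > CH₂=CHCH₂–OClO₃ > CH₂=CHCH₂–OSO₃H > CH₂=CHCH₂–OC(O)CF₃ > CH₂=CHCH₂–N(CH₃)₃⁺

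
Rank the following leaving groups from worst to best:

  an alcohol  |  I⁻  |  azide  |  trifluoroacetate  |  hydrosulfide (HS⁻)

hydrosulfide (HS⁻) < azide < trifluoroacetate < an alcohol < I⁻

Rank by basicity of the departing species: weakest base leaves most easily.
I⁻: pKₐ(HI) ≈ -10 — large, highly polarisable; very weak base
an alcohol: pKₐ(R'OH₂⁺) ≈ -2.4 — neutral; leaves from a protonated ether (an oxonium ion, R–O(H)R'⁺)
trifluoroacetate: pKₐ(CF₃COOH) ≈ 0.2 — strongly electron-withdrawing CF₃ stabilises the carboxylate
azide: pKₐ(HN₃) ≈ 4.7
hydrosulfide (HS⁻): pKₐ(H₂S) ≈ 7 — larger and more polarisable than the oxygen analogue
Listed from poorest to best leaving group as asked.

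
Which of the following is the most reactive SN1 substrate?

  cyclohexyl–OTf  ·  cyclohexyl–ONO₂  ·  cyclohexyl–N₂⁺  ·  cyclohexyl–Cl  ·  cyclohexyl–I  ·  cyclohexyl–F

With the same alkyl group throughout, only the leaving group differentiates the rates.
Leaving-group ability tracks the stability of the departed species; conjugate-acid pKₐ is the usual yardstick (lower pKₐ → better LG).
cyclohexyl–N₂⁺ loses N₂: no meaningful conjugate acid; N₂ departs as an exceptionally stable neutral molecule
cyclohexyl–OTf loses OTf⁻: pKₐ(CF₃SO₃H (triflic acid)) ≈ -14
cyclohexyl–I loses I⁻: pKₐ(HI) ≈ -10
cyclohexyl–Cl loses Cl⁻: pKₐ(HCl) ≈ -7
cyclohexyl–ONO₂ loses NO₃⁻: pKₐ(HNO₃) ≈ -1.3
cyclohexyl–F loses F⁻: pKₐ(HF) ≈ 3.2

cyclohexyl–N₂⁺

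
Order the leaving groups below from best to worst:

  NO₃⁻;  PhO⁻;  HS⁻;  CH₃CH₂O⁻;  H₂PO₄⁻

NO₃⁻: pKₐ(HNO₃) ≈ -1.3 — resonance-delocalised over three oxygens
H₂PO₄⁻: pKₐ(H₃PO₄) ≈ 2.1 — moderate base; biological leaving group after further activation
HS⁻: pKₐ(H₂S) ≈ 7 — larger and more polarisable than the oxygen analogue
PhO⁻: pKₐ(C₆H₅OH (phenol)) ≈ 10 — resonance into the ring helps, but still a poor LG
CH₃CH₂O⁻: pKₐ(CH₃CH₂OH) ≈ 16

NO₃⁻ > H₂PO₄⁻ > HS⁻ > PhO⁻ > CH₃CH₂O⁻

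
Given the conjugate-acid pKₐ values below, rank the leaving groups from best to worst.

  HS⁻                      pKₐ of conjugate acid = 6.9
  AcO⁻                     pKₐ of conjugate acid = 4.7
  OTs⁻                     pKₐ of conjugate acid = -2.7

Lower conjugate-acid pKₐ ⇒ weaker base ⇒ better leaving group.
Sorting by the given values: OTs⁻ (-2.7), AcO⁻ (4.7), HS⁻ (6.9).

OTs⁻ > AcO⁻ > HS⁻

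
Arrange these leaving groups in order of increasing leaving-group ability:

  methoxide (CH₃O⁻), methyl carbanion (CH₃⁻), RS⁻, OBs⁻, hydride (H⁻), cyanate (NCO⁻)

Leaving-group ability tracks the stability of the departed species; conjugate-acid pKₐ is the usual yardstick (lower pKₐ → better LG).
OBs⁻: pKₐ(p-BrC₆H₄SO₃H) ≈ -2.8
cyanate (NCO⁻): pKₐ(HOCN) ≈ 3.5 — resonance between N and O
RS⁻: pKₐ(RSH (a thiol)) ≈ 10.5 — moderately basic; rarely leaves without activation
methoxide (CH₃O⁻): pKₐ(CH₃OH) ≈ 15.5 — strong base; alkoxides do not leave unassisted
hydride (H⁻): pKₐ(H₂) ≈ 36
methyl carbanion (CH₃⁻): pKₐ(CH₄) ≈ 48 — unstabilised carbanion; the worst conceivable leaving group
Reversing gives the worst-to-best order requested.

methyl carbanion (CH₃⁻) < hydride (H⁻) < methoxide (CH₃O⁻) < RS⁻ < cyanate (NCO⁻) < OBs⁻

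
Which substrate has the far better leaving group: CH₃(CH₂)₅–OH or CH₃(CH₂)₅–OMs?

CH₃(CH₂)₅–OMs

From CH₃(CH₂)₅–OH the departing group would be OH⁻ (pKₐ(H₂O) ≈ 15.7). Strong base; essentially never leaves without prior activation.
From CH₃(CH₂)₅–OMs the leaving group is OMs⁻ (pKₐ(CH₃SO₃H (MsOH)) ≈ -1.9). Resonance-delocalised alkanesulfonate.
(In practice CH₃(CH₂)₅–OMs is made from CH₃(CH₂)₅–OH by treatment with MsCl / Et₃N, converting the hydroxyl into a mesylate.)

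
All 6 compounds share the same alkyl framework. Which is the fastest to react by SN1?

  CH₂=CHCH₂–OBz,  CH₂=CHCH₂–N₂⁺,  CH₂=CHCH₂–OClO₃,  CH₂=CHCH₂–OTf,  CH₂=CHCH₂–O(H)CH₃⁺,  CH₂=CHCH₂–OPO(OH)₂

CH₂=CHCH₂–N₂⁺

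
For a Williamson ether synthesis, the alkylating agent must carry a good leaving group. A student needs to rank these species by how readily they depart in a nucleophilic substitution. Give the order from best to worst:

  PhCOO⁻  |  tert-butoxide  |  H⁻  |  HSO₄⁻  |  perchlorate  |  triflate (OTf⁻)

Rank by basicity of the departing species: weakest base leaves most easily.
triflate (OTf⁻): pKₐ(CF₃SO₃H (triflic acid)) ≈ -14 — charge spread over three oxygens and a CF₃ group; the premier leaving group in synthesis
perchlorate: pKₐ(HClO₄) ≈ -10
HSO₄⁻: pKₐ(H₂SO₄) ≈ -3
PhCOO⁻: pKₐ(C₆H₅COOH) ≈ 4.2
tert-butoxide: pKₐ(t-BuOH) ≈ 18 — bulky, strongly basic alkoxide
H⁻: pKₐ(H₂) ≈ 36 — extremely strong base; leaves only in special hydride-transfer contexts

triflate (OTf⁻) > perchlorate > HSO₄⁻ > PhCOO⁻ > tert-butoxide > H⁻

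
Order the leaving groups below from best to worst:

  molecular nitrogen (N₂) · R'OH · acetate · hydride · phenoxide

Rank by basicity of the departing species: weakest base leaves most easily.
molecular nitrogen (N₂): no meaningful conjugate acid; N₂ departs as an exceptionally stable neutral molecule
R'OH: pKₐ(R'OH₂⁺) ≈ -2.4 — neutral; leaves from a protonated ether (an oxonium ion, R–O(H)R'⁺)
acetate: pKₐ(CH₃COOH) ≈ 4.8 — resonance-stabilised but still a weak base
phenoxide: pKₐ(C₆H₅OH (phenol)) ≈ 10 — resonance into the ring helps, but still a poor LG
hydride: pKₐ(H₂) ≈ 36

molecular nitrogen (N₂) > R'OH > acetate > phenoxide > hydride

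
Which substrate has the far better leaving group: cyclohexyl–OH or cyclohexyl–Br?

From cyclohexyl–OH the departing group would be OH⁻ (pKₐ(H₂O) ≈ 15.7). Strong base; essentially never leaves without prior activation.
From cyclohexyl–Br the leaving group is Br⁻ (pKₐ(HBr) ≈ -9). Weak base; good leaving group.
(In practice cyclohexyl–Br is made from cyclohexyl–OH by treatment with PBr₃, replacing the hydroxyl with bromide.)

cyclohexyl–Br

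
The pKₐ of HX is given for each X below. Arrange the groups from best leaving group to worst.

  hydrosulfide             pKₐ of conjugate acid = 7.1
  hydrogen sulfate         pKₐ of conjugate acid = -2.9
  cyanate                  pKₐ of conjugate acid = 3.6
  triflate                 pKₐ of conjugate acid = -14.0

Lower conjugate-acid pKₐ ⇒ weaker base ⇒ better leaving group.
Sorting by the given values: triflate (-14.0), hydrogen sulfate (-2.9), cyanate (3.6), hydrosulfide (7.1).

triflate > hydrogen sulfate > cyanate > hydrosulfide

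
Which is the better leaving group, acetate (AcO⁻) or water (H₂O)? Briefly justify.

water (H₂O)

water (H₂O) is the better leaving group.
pKₐ(H₃O⁺) ≈ -1.7 versus pKₐ(CH₃COOH) ≈ 4.8: water (H₂O) is the much weaker base.
Neutral; leaves from a protonated alcohol (R–OH₂⁺).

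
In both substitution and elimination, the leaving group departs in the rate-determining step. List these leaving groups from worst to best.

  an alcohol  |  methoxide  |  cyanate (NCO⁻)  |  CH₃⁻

CH₃⁻ < methoxide < cyanate (NCO⁻) < an alcohol

The more stable X⁻ (or X) is on its own — i.e. the weaker a base it is — the better a leaving group it makes.
an alcohol: pKₐ(R'OH₂⁺) ≈ -2.4
cyanate (NCO⁻): pKₐ(HOCN) ≈ 3.5 — resonance between N and O
methoxide: pKₐ(CH₃OH) ≈ 15.5 — strong base; alkoxides do not leave unassisted
CH₃⁻: pKₐ(CH₄) ≈ 48 — unstabilised carbanion; the worst conceivable leaving group
The question asks for worst first, so the sequence is read in increasing leaving-group ability.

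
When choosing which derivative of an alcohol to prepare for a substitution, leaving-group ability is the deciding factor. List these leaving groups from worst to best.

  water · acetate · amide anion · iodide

iodide: pKₐ(HI) ≈ -10
water: pKₐ(H₃O⁺) ≈ -1.7
acetate: pKₐ(CH₃COOH) ≈ 4.8 — resonance-stabilised but still a weak base
amide anion: pKₐ(NH₃) ≈ 38 — extremely strong base; never a leaving group
Listed from poorest to best leaving group as asked.

amide anion < acetate < water < iodide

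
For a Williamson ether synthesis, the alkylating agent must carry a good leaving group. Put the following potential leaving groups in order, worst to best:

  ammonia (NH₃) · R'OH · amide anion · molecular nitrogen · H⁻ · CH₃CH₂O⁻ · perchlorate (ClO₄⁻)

amide anion < H⁻ < CH₃CH₂O⁻ < ammonia (NH₃) < R'OH < perchlorate (ClO₄⁻) < molecular nitrogen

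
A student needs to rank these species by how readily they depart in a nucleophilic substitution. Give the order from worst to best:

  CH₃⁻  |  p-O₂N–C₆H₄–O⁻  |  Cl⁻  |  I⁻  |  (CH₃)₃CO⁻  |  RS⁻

CH₃⁻ < (CH₃)₃CO⁻ < RS⁻ < p-O₂N–C₆H₄–O⁻ < Cl⁻ < I⁻

A good leaving group is a weak base: the lower the pKₐ of its conjugate acid, the more readily it departs.
I⁻: pKₐ(HI) ≈ -10 — large, highly polarisable; very weak base
Cl⁻: pKₐ(HCl) ≈ -7 — moderately weak base
p-O₂N–C₆H₄–O⁻: pKₐ(p-nitrophenol) ≈ 7.2 — nitro group delocalises the charge; the classic chromogenic LG
RS⁻: pKₐ(RSH (a thiol)) ≈ 10.5
(CH₃)₃CO⁻: pKₐ(t-BuOH) ≈ 18 — bulky, strongly basic alkoxide
CH₃⁻: pKₐ(CH₄) ≈ 48
Reversing gives the worst-to-best order requested.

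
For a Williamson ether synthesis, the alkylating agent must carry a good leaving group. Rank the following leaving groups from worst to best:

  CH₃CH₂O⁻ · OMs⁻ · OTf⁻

The more stable X⁻ (or X) is on its own — i.e. the weaker a base it is — the better a leaving group it makes.
OTf⁻: pKₐ(CF₃SO₃H (triflic acid)) ≈ -14
OMs⁻: pKₐ(CH₃SO₃H (MsOH)) ≈ -1.9
CH₃CH₂O⁻: pKₐ(CH₃CH₂OH) ≈ 16
Listed from poorest to best leaving group as asked.

CH₃CH₂O⁻ < OMs⁻ < OTf⁻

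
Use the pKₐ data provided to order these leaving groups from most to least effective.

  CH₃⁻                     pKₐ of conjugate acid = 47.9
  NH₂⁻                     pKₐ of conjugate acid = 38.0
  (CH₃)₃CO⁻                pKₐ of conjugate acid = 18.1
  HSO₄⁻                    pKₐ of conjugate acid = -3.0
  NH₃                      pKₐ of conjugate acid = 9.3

Lower conjugate-acid pKₐ ⇒ weaker base ⇒ better leaving group.
Sorting by the given values: HSO₄⁻ (-3.0), NH₃ (9.3), (CH₃)₃CO⁻ (18.1), NH₂⁻ (38.0), CH₃⁻ (47.9).

HSO₄⁻ > NH₃ > (CH₃)₃CO⁻ > NH₂⁻ > CH₃⁻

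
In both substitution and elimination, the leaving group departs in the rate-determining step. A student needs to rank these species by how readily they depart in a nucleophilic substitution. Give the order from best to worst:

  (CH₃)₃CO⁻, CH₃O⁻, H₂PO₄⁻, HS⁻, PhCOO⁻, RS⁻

H₂PO₄⁻: pKₐ(H₃PO₄) ≈ 2.1 — moderate base; biological leaving group after further activation
PhCOO⁻: pKₐ(C₆H₅COOH) ≈ 4.2 — aryl carboxylate
HS⁻: pKₐ(H₂S) ≈ 7 — larger and more polarisable than the oxygen analogue
RS⁻: pKₐ(RSH (a thiol)) ≈ 10.5
CH₃O⁻: pKₐ(CH₃OH) ≈ 15.5 — strong base; alkoxides do not leave unassisted
(CH₃)₃CO⁻: pKₐ(t-BuOH) ≈ 18

H₂PO₄⁻ > PhCOO⁻ > HS⁻ > RS⁻ > CH₃O⁻ > (CH₃)₃CO⁻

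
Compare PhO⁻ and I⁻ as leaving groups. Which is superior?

I⁻

I⁻ is the better leaving group.
pKₐ(HI) ≈ -10 versus pKₐ(C₆H₅OH (phenol)) ≈ 10: I⁻ is the much weaker base.
Large, highly polarisable; very weak base.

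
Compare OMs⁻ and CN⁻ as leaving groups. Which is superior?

OMs⁻

OMs⁻ is the better leaving group.
pKₐ(CH₃SO₃H (MsOH)) ≈ -1.9 versus pKₐ(HCN) ≈ 9.2: OMs⁻ is the much weaker base.
Resonance-delocalised alkanesulfonate.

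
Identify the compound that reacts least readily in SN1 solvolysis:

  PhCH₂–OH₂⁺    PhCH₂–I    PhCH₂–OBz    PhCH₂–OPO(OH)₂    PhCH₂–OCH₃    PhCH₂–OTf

PhCH₂–OCH₃

With the same alkyl group throughout, only the leaving group differentiates the rates.
The more stable X⁻ (or X) is on its own — i.e. the weaker a base it is — the better a leaving group it makes.
PhCH₂–OTf loses OTf⁻: pKₐ(CF₃SO₃H (triflic acid)) ≈ -14
PhCH₂–I loses I⁻: pKₐ(HI) ≈ -10
PhCH₂–OH₂⁺ loses H₂O: pKₐ(H₃O⁺) ≈ -1.7
PhCH₂–OPO(OH)₂ loses H₂PO₄⁻: pKₐ(H₃PO₄) ≈ 2.1
PhCH₂–OBz loses PhCOO⁻: pKₐ(C₆H₅COOH) ≈ 4.2
PhCH₂–OCH₃ loses CH₃O⁻: pKₐ(CH₃OH) ≈ 15.5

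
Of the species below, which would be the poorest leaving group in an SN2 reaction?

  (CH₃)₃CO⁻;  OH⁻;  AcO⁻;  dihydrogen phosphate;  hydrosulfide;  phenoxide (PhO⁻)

dihydrogen phosphate: pKₐ(H₃PO₄) ≈ 2.1
AcO⁻: pKₐ(CH₃COOH) ≈ 4.8
hydrosulfide: pKₐ(H₂S) ≈ 7
phenoxide (PhO⁻): pKₐ(C₆H₅OH (phenol)) ≈ 10
OH⁻: pKₐ(H₂O) ≈ 15.7
(CH₃)₃CO⁻: pKₐ(t-BuOH) ≈ 18

(CH₃)₃CO⁻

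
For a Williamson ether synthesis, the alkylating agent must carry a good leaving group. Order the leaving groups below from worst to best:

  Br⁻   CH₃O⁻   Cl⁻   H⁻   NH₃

Br⁻: pKₐ(HBr) ≈ -9
Cl⁻: pKₐ(HCl) ≈ -7
NH₃: pKₐ(NH₄⁺) ≈ 9.2
CH₃O⁻: pKₐ(CH₃OH) ≈ 15.5
H⁻: pKₐ(H₂) ≈ 36
The question asks for worst first, so the sequence is read in increasing leaving-group ability.

H⁻ < CH₃O⁻ < NH₃ < Cl⁻ < Br⁻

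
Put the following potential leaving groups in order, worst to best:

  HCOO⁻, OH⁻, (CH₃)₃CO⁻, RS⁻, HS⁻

HCOO⁻: pKₐ(HCOOH) ≈ 3.8 — resonance-stabilised carboxylate
HS⁻: pKₐ(H₂S) ≈ 7 — larger and more polarisable than the oxygen analogue
RS⁻: pKₐ(RSH (a thiol)) ≈ 10.5 — moderately basic; rarely leaves without activation
OH⁻: pKₐ(H₂O) ≈ 15.7 — strong base; essentially never leaves without prior activation
(CH₃)₃CO⁻: pKₐ(t-BuOH) ≈ 18
Reversing gives the worst-to-best order requested.

(CH₃)₃CO⁻ < OH⁻ < RS⁻ < HS⁻ < HCOO⁻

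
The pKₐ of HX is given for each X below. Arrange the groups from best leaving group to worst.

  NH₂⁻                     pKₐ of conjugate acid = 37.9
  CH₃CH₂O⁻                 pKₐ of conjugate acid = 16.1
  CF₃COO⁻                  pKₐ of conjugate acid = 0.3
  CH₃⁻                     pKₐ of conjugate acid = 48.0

Lower conjugate-acid pKₐ ⇒ weaker base ⇒ better leaving group.
Sorting by the given values: CF₃COO⁻ (0.3), CH₃CH₂O⁻ (16.1), NH₂⁻ (37.9), CH₃⁻ (48.0).

CF₃COO⁻ > CH₃CH₂O⁻ > NH₂⁻ > CH₃⁻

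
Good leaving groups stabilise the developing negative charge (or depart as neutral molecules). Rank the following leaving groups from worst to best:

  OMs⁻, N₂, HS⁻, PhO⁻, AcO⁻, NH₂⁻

NH₂⁻ < PhO⁻ < HS⁻ < AcO⁻ < OMs⁻ < N₂

N₂: no meaningful conjugate acid; N₂ departs as an exceptionally stable neutral molecule
OMs⁻: pKₐ(CH₃SO₃H (MsOH)) ≈ -1.9
AcO⁻: pKₐ(CH₃COOH) ≈ 4.8
HS⁻: pKₐ(H₂S) ≈ 7
PhO⁻: pKₐ(C₆H₅OH (phenol)) ≈ 10
NH₂⁻: pKₐ(NH₃) ≈ 38
Listed from poorest to best leaving group as asked.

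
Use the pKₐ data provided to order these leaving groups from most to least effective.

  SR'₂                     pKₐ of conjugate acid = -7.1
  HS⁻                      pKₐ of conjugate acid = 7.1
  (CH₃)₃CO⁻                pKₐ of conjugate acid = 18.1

Lower conjugate-acid pKₐ ⇒ weaker base ⇒ better leaving group.
Sorting by the given values: SR'₂ (-7.1), HS⁻ (7.1), (CH₃)₃CO⁻ (18.1).

SR'₂ > HS⁻ > (CH₃)₃CO⁻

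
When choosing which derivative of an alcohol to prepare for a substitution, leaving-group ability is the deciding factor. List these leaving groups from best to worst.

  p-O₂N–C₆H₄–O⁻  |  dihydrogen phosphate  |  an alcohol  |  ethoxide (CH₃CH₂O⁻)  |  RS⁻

an alcohol > dihydrogen phosphate > p-O₂N–C₆H₄–O⁻ > RS⁻ > ethoxide (CH₃CH₂O⁻)

Leaving-group ability tracks the stability of the departed species; conjugate-acid pKₐ is the usual yardstick (lower pKₐ → better LG).
an alcohol: pKₐ(R'OH₂⁺) ≈ -2.4
dihydrogen phosphate: pKₐ(H₃PO₄) ≈ 2.1
p-O₂N–C₆H₄–O⁻: pKₐ(p-nitrophenol) ≈ 7.2
RS⁻: pKₐ(RSH (a thiol)) ≈ 10.5
ethoxide (CH₃CH₂O⁻): pKₐ(CH₃CH₂OH) ≈ 16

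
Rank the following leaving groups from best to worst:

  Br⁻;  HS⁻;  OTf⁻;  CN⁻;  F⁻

OTf⁻ > Br⁻ > F⁻ > HS⁻ > CN⁻

OTf⁻: pKₐ(CF₃SO₃H (triflic acid)) ≈ -14 — charge spread over three oxygens and a CF₃ group; the premier leaving group in synthesis
Br⁻: pKₐ(HBr) ≈ -9
F⁻: pKₐ(HF) ≈ 3.2 — small and strongly basic; the poor halide leaving group
HS⁻: pKₐ(H₂S) ≈ 7
CN⁻: pKₐ(HCN) ≈ 9.2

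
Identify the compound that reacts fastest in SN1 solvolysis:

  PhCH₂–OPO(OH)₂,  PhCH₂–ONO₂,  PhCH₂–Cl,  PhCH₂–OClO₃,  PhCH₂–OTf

With the same alkyl group throughout, only the leaving group differentiates the rates.
A good leaving group is a weak base: the lower the pKₐ of its conjugate acid, the more readily it departs.
PhCH₂–OTf loses OTf⁻: pKₐ(CF₃SO₃H (triflic acid)) ≈ -14
PhCH₂–OClO₃ loses ClO₄⁻: pKₐ(HClO₄) ≈ -10
PhCH₂–Cl loses Cl⁻: pKₐ(HCl) ≈ -7
PhCH₂–ONO₂ loses NO₃⁻: pKₐ(HNO₃) ≈ -1.3
PhCH₂–OPO(OH)₂ loses H₂PO₄⁻: pKₐ(H₃PO₄) ≈ 2.1

PhCH₂–OTf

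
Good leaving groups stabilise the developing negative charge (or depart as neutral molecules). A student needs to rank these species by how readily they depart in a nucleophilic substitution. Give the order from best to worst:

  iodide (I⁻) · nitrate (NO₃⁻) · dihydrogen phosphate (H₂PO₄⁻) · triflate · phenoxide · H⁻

triflate > iodide (I⁻) > nitrate (NO₃⁻) > dihydrogen phosphate (H₂PO₄⁻) > phenoxide > H⁻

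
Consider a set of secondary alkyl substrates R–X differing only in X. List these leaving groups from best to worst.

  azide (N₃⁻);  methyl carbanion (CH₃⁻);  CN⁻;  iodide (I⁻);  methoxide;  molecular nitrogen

molecular nitrogen: no meaningful conjugate acid; N₂ departs as an exceptionally stable neutral molecule
iodide (I⁻): pKₐ(HI) ≈ -10
azide (N₃⁻): pKₐ(HN₃) ≈ 4.7 — linear, resonance-stabilised
CN⁻: pKₐ(HCN) ≈ 9.2 — sp carbon stabilises the charge somewhat, but still a poor LG
methoxide: pKₐ(CH₃OH) ≈ 15.5
methyl carbanion (CH₃⁻): pKₐ(CH₄) ≈ 48

molecular nitrogen > iodide (I⁻) > azide (N₃⁻) > CN⁻ > methoxide > methyl carbanion (CH₃⁻)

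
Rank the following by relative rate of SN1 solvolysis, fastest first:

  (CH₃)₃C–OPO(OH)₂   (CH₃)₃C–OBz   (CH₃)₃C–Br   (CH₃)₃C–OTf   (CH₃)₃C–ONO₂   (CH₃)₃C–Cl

Same R in every case — rank the leaving groups.
Leaving-group ability tracks the stability of the departed species; conjugate-acid pKₐ is the usual yardstick (lower pKₐ → better LG).
(CH₃)₃C–OTf loses OTf⁻: pKₐ(CF₃SO₃H (triflic acid)) ≈ -14
(CH₃)₃C–Br loses Br⁻: pKₐ(HBr) ≈ -9
(CH₃)₃C–Cl loses Cl⁻: pKₐ(HCl) ≈ -7
(CH₃)₃C–ONO₂ loses NO₃⁻: pKₐ(HNO₃) ≈ -1.3
(CH₃)₃C–OPO(OH)₂ loses H₂PO₄⁻: pKₐ(H₃PO₄) ≈ 2.1
(CH₃)₃C–OBz loses PhCOO⁻: pKₐ(C₆H₅COOH) ≈ 4.2

(CH₃)₃C–OTf > (CH₃)₃C–Br > (CH₃)₃C–Cl > (CH₃)₃C–ONO₂ > (CH₃)₃C–OPO(OH)₂ > (CH₃)₃C–OBz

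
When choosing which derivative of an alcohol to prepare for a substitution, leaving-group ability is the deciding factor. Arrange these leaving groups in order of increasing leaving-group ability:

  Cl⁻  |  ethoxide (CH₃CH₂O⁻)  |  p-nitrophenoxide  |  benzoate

ethoxide (CH₃CH₂O⁻) < p-nitrophenoxide < benzoate < Cl⁻

The more stable X⁻ (or X) is on its own — i.e. the weaker a base it is — the better a leaving group it makes.
Cl⁻: pKₐ(HCl) ≈ -7 — moderately weak base
benzoate: pKₐ(C₆H₅COOH) ≈ 4.2 — aryl carboxylate
p-nitrophenoxide: pKₐ(p-nitrophenol) ≈ 7.2 — nitro group delocalises the charge; the classic chromogenic LG
ethoxide (CH₃CH₂O⁻): pKₐ(CH₃CH₂OH) ≈ 16 — strong base; alkoxides do not leave unassisted
The question asks for worst first, so the sequence is read in increasing leaving-group ability.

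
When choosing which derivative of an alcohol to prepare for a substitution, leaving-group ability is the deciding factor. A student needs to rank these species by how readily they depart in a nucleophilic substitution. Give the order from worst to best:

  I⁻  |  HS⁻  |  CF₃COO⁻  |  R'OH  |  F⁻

HS⁻ < F⁻ < CF₃COO⁻ < R'OH < I⁻

I⁻: pKₐ(HI) ≈ -10 — large, highly polarisable; very weak base
R'OH: pKₐ(R'OH₂⁺) ≈ -2.4 — neutral; leaves from a protonated ether (an oxonium ion, R–O(H)R'⁺)
CF₃COO⁻: pKₐ(CF₃COOH) ≈ 0.2
F⁻: pKₐ(HF) ≈ 3.2 — small and strongly basic; the poor halide leaving group
HS⁻: pKₐ(H₂S) ≈ 7 — larger and more polarisable than the oxygen analogue
Reversing gives the worst-to-best order requested.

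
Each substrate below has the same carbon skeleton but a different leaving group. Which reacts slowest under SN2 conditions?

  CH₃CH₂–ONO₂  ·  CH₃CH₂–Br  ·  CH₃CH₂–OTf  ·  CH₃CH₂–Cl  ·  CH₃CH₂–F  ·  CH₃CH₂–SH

CH₃CH₂–SH

Same R in every case — rank the leaving groups.
Rank by basicity of the departing species: weakest base leaves most easily.
CH₃CH₂–OTf loses OTf⁻: pKₐ(CF₃SO₃H (triflic acid)) ≈ -14
CH₃CH₂–Br loses Br⁻: pKₐ(HBr) ≈ -9
CH₃CH₂–Cl loses Cl⁻: pKₐ(HCl) ≈ -7
CH₃CH₂–ONO₂ loses NO₃⁻: pKₐ(HNO₃) ≈ -1.3
CH₃CH₂–F loses F⁻: pKₐ(HF) ≈ 3.2
CH₃CH₂–SH loses HS⁻: pKₐ(H₂S) ≈ 7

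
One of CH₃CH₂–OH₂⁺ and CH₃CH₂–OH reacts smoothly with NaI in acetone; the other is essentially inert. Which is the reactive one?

From CH₃CH₂–OH the departing group would be OH⁻ (pKₐ(H₂O) ≈ 15.7). Strong base; essentially never leaves without prior activation.
From CH₃CH₂–OH₂⁺ the leaving group is H₂O (pKₐ(H₃O⁺) ≈ -1.7). Neutral; leaves from a protonated alcohol (R–OH₂⁺).
(In practice CH₃CH₂–OH₂⁺ is made from CH₃CH₂–OH by protonation with strong acid, converting the leaving group from hydroxide to neutral water.)

CH₃CH₂–OH₂⁺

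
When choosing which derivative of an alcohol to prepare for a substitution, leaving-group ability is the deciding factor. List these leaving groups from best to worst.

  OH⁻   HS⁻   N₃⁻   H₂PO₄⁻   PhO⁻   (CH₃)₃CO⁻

A good leaving group is a weak base: the lower the pKₐ of its conjugate acid, the more readily it departs.
H₂PO₄⁻: pKₐ(H₃PO₄) ≈ 2.1
N₃⁻: pKₐ(HN₃) ≈ 4.7
HS⁻: pKₐ(H₂S) ≈ 7
PhO⁻: pKₐ(C₆H₅OH (phenol)) ≈ 10 — resonance into the ring helps, but still a poor LG
OH⁻: pKₐ(H₂O) ≈ 15.7 — strong base; essentially never leaves without prior activation
(CH₃)₃CO⁻: pKₐ(t-BuOH) ≈ 18

H₂PO₄⁻ > N₃⁻ > HS⁻ > PhO⁻ > OH⁻ > (CH₃)₃CO⁻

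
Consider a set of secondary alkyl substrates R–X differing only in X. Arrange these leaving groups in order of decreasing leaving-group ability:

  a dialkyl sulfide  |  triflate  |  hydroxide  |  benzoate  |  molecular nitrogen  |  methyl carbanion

molecular nitrogen: no meaningful conjugate acid; N₂ departs as an exceptionally stable neutral molecule
triflate: pKₐ(CF₃SO₃H (triflic acid)) ≈ -14 — charge spread over three oxygens and a CF₃ group; the premier leaving group in synthesis
a dialkyl sulfide: pKₐ(R'₂SH⁺) ≈ -7 — neutral; leaves from a sulfonium salt (R–SR'₂⁺)
benzoate: pKₐ(C₆H₅COOH) ≈ 4.2 — aryl carboxylate
hydroxide: pKₐ(H₂O) ≈ 15.7 — strong base; essentially never leaves without prior activation
methyl carbanion: pKₐ(CH₄) ≈ 48

molecular nitrogen > triflate > a dialkyl sulfide > benzoate > hydroxide > methyl carbanion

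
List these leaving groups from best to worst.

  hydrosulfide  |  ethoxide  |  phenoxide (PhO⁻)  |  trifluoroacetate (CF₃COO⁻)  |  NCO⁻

trifluoroacetate (CF₃COO⁻) > NCO⁻ > hydrosulfide > phenoxide (PhO⁻) > ethoxide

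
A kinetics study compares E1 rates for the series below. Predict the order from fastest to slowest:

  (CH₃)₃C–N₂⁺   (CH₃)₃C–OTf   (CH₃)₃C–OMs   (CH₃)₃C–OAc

Identical carbon frameworks mean the comparison reduces to leaving-group quality.
Rank by basicity of the departing species: weakest base leaves most easily.
(CH₃)₃C–N₂⁺ loses N₂: no meaningful conjugate acid; N₂ departs as an exceptionally stable neutral molecule
(CH₃)₃C–OTf loses OTf⁻: pKₐ(CF₃SO₃H (triflic acid)) ≈ -14
(CH₃)₃C–OMs loses OMs⁻: pKₐ(CH₃SO₃H (MsOH)) ≈ -1.9
(CH₃)₃C–OAc loses AcO⁻: pKₐ(CH₃COOH) ≈ 4.8

(CH₃)₃C–N₂⁺ > (CH₃)₃C–OTf > (CH₃)₃C–OMs > (CH₃)₃C–OAc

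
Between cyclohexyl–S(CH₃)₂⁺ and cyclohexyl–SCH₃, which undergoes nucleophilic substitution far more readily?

From cyclohexyl–SCH₃ the departing group would be RS⁻ (pKₐ(RSH (a thiol)) ≈ 10.5). Moderately basic; rarely leaves without activation.
From cyclohexyl–S(CH₃)₂⁺ the leaving group is SR'₂ (pKₐ(R'₂SH⁺) ≈ -7). Neutral; leaves from a sulfonium salt (R–SR'₂⁺).
(In practice cyclohexyl–S(CH₃)₂⁺ is made from cyclohexyl–SCH₃ by S-methylation with CH₃I, allowing neutral dimethyl sulfide, rather than methanethiolate, to depart.)

cyclohexyl–S(CH₃)₂⁺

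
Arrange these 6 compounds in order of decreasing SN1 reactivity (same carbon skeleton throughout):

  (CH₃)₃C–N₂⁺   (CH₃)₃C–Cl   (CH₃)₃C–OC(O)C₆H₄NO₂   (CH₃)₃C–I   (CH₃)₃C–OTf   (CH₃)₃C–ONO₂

(CH₃)₃C–N₂⁺ > (CH₃)₃C–OTf > (CH₃)₃C–I > (CH₃)₃C–Cl > (CH₃)₃C–ONO₂ > (CH₃)₃C–OC(O)C₆H₄NO₂

With the same alkyl group throughout, only the leaving group differentiates the rates.
Leaving-group ability tracks the stability of the departed species; conjugate-acid pKₐ is the usual yardstick (lower pKₐ → better LG).
(CH₃)₃C–N₂⁺ loses N₂: no meaningful conjugate acid; N₂ departs as an exceptionally stable neutral molecule
(CH₃)₃C–OTf loses OTf⁻: pKₐ(CF₃SO₃H (triflic acid)) ≈ -14
(CH₃)₃C–I loses I⁻: pKₐ(HI) ≈ -10
(CH₃)₃C–Cl loses Cl⁻: pKₐ(HCl) ≈ -7
(CH₃)₃C–ONO₂ loses NO₃⁻: pKₐ(HNO₃) ≈ -1.3
(CH₃)₃C–OC(O)C₆H₄NO₂ loses p-O₂N–C₆H₄–COO⁻: pKₐ(p-nitrobenzoic acid) ≈ 3.4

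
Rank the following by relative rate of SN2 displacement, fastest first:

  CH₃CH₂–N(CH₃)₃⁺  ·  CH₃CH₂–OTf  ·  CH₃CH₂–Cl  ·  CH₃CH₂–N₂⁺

CH₃CH₂–N₂⁺ > CH₃CH₂–OTf > CH₃CH₂–Cl > CH₃CH₂–N(CH₃)₃⁺

With the same alkyl group throughout, only the leaving group differentiates the rates.
A good leaving group is a weak base: the lower the pKₐ of its conjugate acid, the more readily it departs.
CH₃CH₂–N₂⁺ loses N₂: no meaningful conjugate acid; N₂ departs as an exceptionally stable neutral molecule
CH₃CH₂–OTf loses OTf⁻: pKₐ(CF₃SO₃H (triflic acid)) ≈ -14
CH₃CH₂–Cl loses Cl⁻: pKₐ(HCl) ≈ -7
CH₃CH₂–N(CH₃)₃⁺ loses NR'₃: pKₐ(R'₃NH⁺) ≈ 10.7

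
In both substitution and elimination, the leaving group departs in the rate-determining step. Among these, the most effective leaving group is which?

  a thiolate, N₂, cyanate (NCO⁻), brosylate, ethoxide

N₂

N₂: no meaningful conjugate acid; N₂ departs as an exceptionally stable neutral molecule
brosylate: pKₐ(p-BrC₆H₄SO₃H) ≈ -2.8
cyanate (NCO⁻): pKₐ(HOCN) ≈ 3.5
a thiolate: pKₐ(RSH (a thiol)) ≈ 10.5
ethoxide: pKₐ(CH₃CH₂OH) ≈ 16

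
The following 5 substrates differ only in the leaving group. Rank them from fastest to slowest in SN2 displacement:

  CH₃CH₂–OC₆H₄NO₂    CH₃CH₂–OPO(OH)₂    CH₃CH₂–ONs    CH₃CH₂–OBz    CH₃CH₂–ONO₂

Same R in every case — rank the leaving groups.
Rank by basicity of the departing species: weakest base leaves most easily.
CH₃CH₂–ONs loses ONs⁻: pKₐ(p-O₂NC₆H₄SO₃H) ≈ -3.5
CH₃CH₂–ONO₂ loses NO₃⁻: pKₐ(HNO₃) ≈ -1.3
CH₃CH₂–OPO(OH)₂ loses H₂PO₄⁻: pKₐ(H₃PO₄) ≈ 2.1
CH₃CH₂–OBz loses PhCOO⁻: pKₐ(C₆H₅COOH) ≈ 4.2
CH₃CH₂–OC₆H₄NO₂ loses p-O₂N–C₆H₄–O⁻: pKₐ(p-nitrophenol) ≈ 7.2

CH₃CH₂–ONs > CH₃CH₂–ONO₂ > CH₃CH₂–OPO(OH)₂ > CH₃CH₂–OBz > CH₃CH₂–OC₆H₄NO₂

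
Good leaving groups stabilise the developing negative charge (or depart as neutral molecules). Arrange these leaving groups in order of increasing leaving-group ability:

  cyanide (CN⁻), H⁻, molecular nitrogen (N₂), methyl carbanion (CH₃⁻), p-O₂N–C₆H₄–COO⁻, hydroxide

molecular nitrogen (N₂): no meaningful conjugate acid; N₂ departs as an exceptionally stable neutral molecule
p-O₂N–C₆H₄–COO⁻: pKₐ(p-nitrobenzoic acid) ≈ 3.4 — electron-withdrawing nitro group stabilises the carboxylate
cyanide (CN⁻): pKₐ(HCN) ≈ 9.2
hydroxide: pKₐ(H₂O) ≈ 15.7
H⁻: pKₐ(H₂) ≈ 36 — extremely strong base; leaves only in special hydride-transfer contexts
methyl carbanion (CH₃⁻): pKₐ(CH₄) ≈ 48 — unstabilised carbanion; the worst conceivable leaving group
Reversing gives the worst-to-best order requested.

methyl carbanion (CH₃⁻) < H⁻ < hydroxide < cyanide (CN⁻) < p-O₂N–C₆H₄–COO⁻ < molecular nitrogen (N₂)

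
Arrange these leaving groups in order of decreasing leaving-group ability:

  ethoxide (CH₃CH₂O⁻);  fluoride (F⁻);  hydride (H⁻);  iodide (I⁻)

iodide (I⁻): pKₐ(HI) ≈ -10
fluoride (F⁻): pKₐ(HF) ≈ 3.2
ethoxide (CH₃CH₂O⁻): pKₐ(CH₃CH₂OH) ≈ 16
hydride (H⁻): pKₐ(H₂) ≈ 36

iodide (I⁻) > fluoride (F⁻) > ethoxide (CH₃CH₂O⁻) > hydride (H⁻)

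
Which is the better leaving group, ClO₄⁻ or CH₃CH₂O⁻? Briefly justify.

ClO₄⁻ is the better leaving group.
pKₐ(HClO₄) ≈ -10 versus pKₐ(CH₃CH₂OH) ≈ 16: ClO₄⁻ is the much weaker base.
Extremely weak base; rarely used for safety reasons.

ClO₄⁻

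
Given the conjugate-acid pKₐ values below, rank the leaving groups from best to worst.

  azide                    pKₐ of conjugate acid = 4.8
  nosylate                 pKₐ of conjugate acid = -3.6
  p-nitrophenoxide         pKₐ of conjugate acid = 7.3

nosylate > azide > p-nitrophenoxide

Lower conjugate-acid pKₐ ⇒ weaker base ⇒ better leaving group.
Sorting by the given values: nosylate (-3.6), azide (4.8), p-nitrophenoxide (7.3).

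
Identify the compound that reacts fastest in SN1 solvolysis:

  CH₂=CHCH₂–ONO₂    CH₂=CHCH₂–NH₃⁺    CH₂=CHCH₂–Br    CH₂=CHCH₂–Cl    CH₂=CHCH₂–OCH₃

Identical carbon frameworks mean the comparison reduces to leaving-group quality.
The more stable X⁻ (or X) is on its own — i.e. the weaker a base it is — the better a leaving group it makes.
CH₂=CHCH₂–Br loses Br⁻: pKₐ(HBr) ≈ -9
CH₂=CHCH₂–Cl loses Cl⁻: pKₐ(HCl) ≈ -7
CH₂=CHCH₂–ONO₂ loses NO₃⁻: pKₐ(HNO₃) ≈ -1.3
CH₂=CHCH₂–NH₃⁺ loses NH₃: pKₐ(NH₄⁺) ≈ 9.2
CH₂=CHCH₂–OCH₃ loses CH₃O⁻: pKₐ(CH₃OH) ≈ 15.5

CH₂=CHCH₂–Br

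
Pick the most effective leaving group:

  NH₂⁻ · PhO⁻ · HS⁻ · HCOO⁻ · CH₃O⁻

A good leaving group is a weak base: the lower the pKₐ of its conjugate acid, the more readily it departs.
HCOO⁻: pKₐ(HCOOH) ≈ 3.8
HS⁻: pKₐ(H₂S) ≈ 7
PhO⁻: pKₐ(C₆H₅OH (phenol)) ≈ 10
CH₃O⁻: pKₐ(CH₃OH) ≈ 15.5
NH₂⁻: pKₐ(NH₃) ≈ 38

HCOO⁻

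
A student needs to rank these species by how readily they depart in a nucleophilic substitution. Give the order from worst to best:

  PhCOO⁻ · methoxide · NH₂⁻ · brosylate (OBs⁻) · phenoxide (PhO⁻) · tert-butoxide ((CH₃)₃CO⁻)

NH₂⁻ < tert-butoxide ((CH₃)₃CO⁻) < methoxide < phenoxide (PhO⁻) < PhCOO⁻ < brosylate (OBs⁻)

Rank by basicity of the departing species: weakest base leaves most easily.
brosylate (OBs⁻): pKₐ(p-BrC₆H₄SO₃H) ≈ -2.8
PhCOO⁻: pKₐ(C₆H₅COOH) ≈ 4.2 — aryl carboxylate
phenoxide (PhO⁻): pKₐ(C₆H₅OH (phenol)) ≈ 10
methoxide: pKₐ(CH₃OH) ≈ 15.5 — strong base; alkoxides do not leave unassisted
tert-butoxide ((CH₃)₃CO⁻): pKₐ(t-BuOH) ≈ 18 — bulky, strongly basic alkoxide
NH₂⁻: pKₐ(NH₃) ≈ 38
Listed from poorest to best leaving group as asked.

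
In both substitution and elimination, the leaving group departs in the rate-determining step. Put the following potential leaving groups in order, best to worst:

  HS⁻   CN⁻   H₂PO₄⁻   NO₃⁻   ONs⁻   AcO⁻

ONs⁻: pKₐ(p-O₂NC₆H₄SO₃H) ≈ -3.5
NO₃⁻: pKₐ(HNO₃) ≈ -1.3
H₂PO₄⁻: pKₐ(H₃PO₄) ≈ 2.1
AcO⁻: pKₐ(CH₃COOH) ≈ 4.8
HS⁻: pKₐ(H₂S) ≈ 7
CN⁻: pKₐ(HCN) ≈ 9.2

ONs⁻ > NO₃⁻ > H₂PO₄⁻ > AcO⁻ > HS⁻ > CN⁻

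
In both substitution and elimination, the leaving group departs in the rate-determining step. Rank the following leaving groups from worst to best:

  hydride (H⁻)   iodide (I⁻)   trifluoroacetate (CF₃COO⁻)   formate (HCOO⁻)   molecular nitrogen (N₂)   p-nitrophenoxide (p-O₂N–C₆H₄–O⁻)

hydride (H⁻) < p-nitrophenoxide (p-O₂N–C₆H₄–O⁻) < formate (HCOO⁻) < trifluoroacetate (CF₃COO⁻) < iodide (I⁻) < molecular nitrogen (N₂)

Leaving-group ability tracks the stability of the departed species; conjugate-acid pKₐ is the usual yardstick (lower pKₐ → better LG).
molecular nitrogen (N₂): no meaningful conjugate acid; N₂ departs as an exceptionally stable neutral molecule
iodide (I⁻): pKₐ(HI) ≈ -10 — large, highly polarisable; very weak base
trifluoroacetate (CF₃COO⁻): pKₐ(CF₃COOH) ≈ 0.2
formate (HCOO⁻): pKₐ(HCOOH) ≈ 3.8 — resonance-stabilised carboxylate
p-nitrophenoxide (p-O₂N–C₆H₄–O⁻): pKₐ(p-nitrophenol) ≈ 7.2 — nitro group delocalises the charge; the classic chromogenic LG
hydride (H⁻): pKₐ(H₂) ≈ 36 — extremely strong base; leaves only in special hydride-transfer contexts
The question asks for worst first, so the sequence is read in increasing leaving-group ability.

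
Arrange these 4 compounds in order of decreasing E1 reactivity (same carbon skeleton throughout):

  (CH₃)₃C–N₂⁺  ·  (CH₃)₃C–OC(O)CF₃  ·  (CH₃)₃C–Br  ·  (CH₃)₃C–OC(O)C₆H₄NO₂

(CH₃)₃C–N₂⁺ > (CH₃)₃C–Br > (CH₃)₃C–OC(O)CF₃ > (CH₃)₃C–OC(O)C₆H₄NO₂

The skeletons are identical, so relative rate is governed entirely by leaving-group ability.
Rank by basicity of the departing species: weakest base leaves most easily.
(CH₃)₃C–N₂⁺ loses N₂: no meaningful conjugate acid; N₂ departs as an exceptionally stable neutral molecule
(CH₃)₃C–Br loses Br⁻: pKₐ(HBr) ≈ -9
(CH₃)₃C–OC(O)CF₃ loses CF₃COO⁻: pKₐ(CF₃COOH) ≈ 0.2
(CH₃)₃C–OC(O)C₆H₄NO₂ loses p-O₂N–C₆H₄–COO⁻: pKₐ(p-nitrobenzoic acid) ≈ 3.4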